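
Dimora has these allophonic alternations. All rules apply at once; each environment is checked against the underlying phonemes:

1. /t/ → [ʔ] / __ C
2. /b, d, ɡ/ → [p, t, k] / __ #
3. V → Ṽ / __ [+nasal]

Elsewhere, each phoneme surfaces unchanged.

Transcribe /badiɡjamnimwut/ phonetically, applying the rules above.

/b/ — word-initial; rule 2 does not apply here → [b].
/a/ (between /b/ and /d/) fails the environment for rule 3, so it stays [a].
/d/ (between /a/ and /i/): rule 2 targets it, but not word-finally → unchanged [d].
/i/ (between /d/ and /ɡ/) is in the target of rule 3 but the environment (before a nasal consonant) is not met → [i].
/ɡ/ (between /i/ and /j/) is in the target of rule 2 but the environment (word-finally) is not met → [ɡ].
/a/ meets the environment for rule 3 (before a nasal consonant) → [ã].
Rule 3 applies to /i/ (between /n/ and /m/: before a nasal consonant) → [ĩ].
/u/ — between /w/ and /t/; rule 3 does not apply here → [u].
/t/ — word-final; rule 1 does not apply here → [t].

[badiɡjãmnĩmwut]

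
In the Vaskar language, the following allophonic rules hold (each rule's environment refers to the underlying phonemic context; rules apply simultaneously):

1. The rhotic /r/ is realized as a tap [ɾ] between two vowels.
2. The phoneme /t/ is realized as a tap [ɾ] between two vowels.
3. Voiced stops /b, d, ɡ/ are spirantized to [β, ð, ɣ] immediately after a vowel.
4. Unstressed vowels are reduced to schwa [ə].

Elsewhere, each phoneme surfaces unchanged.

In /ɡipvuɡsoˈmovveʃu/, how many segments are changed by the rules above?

Segments that undergo a rule: /i/ → [ə] (rule 4); /u/ → [ə] (rule 4); /ɡ/ → [ɣ] (rule 3); /o/ → [ə] (rule 4); /e/ → [ə] (rule 4); /u/ → [ə] (rule 4).
All other segments surface unchanged.

6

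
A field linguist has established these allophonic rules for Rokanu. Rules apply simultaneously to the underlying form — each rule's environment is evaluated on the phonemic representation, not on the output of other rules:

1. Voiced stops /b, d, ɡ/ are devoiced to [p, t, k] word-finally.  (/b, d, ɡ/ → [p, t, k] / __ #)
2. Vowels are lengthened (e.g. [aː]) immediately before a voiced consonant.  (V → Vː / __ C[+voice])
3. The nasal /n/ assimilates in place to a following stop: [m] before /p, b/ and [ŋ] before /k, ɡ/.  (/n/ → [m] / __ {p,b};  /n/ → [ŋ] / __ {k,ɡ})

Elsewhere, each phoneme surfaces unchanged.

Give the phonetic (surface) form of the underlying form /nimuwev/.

[niːmuːweːv]

/n/ (word-initial) is in the target of rule 3 but the environment (before a labial or velar stop) is not met → [n].
/i/ — between /n/ and /m/, before a voiced consonant — surfaces as [iː] (rule 2).
/m/ (between /i/ and /u/) is unaffected → [m].
Rule 2 applies to /u/ (between /m/ and /w/: before a voiced consonant) → [uː].
/w/ (between /u/ and /e/) is unaffected → [w].
/e/ meets the environment for rule 2 (before a voiced consonant) → [eː].
/v/ stays [v].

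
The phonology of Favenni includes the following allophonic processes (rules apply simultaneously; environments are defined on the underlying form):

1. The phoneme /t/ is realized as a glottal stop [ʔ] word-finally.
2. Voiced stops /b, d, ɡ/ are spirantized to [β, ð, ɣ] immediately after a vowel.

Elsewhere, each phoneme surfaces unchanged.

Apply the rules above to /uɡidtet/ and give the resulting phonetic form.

/u/ — not in any rule's target class → [u].
/ɡ/ (between /u/ and /i/): immediately after a vowel, so rule 2 applies → [ɣ].
/i/ stays [i].
Rule 2 applies to /d/ (between /i/ and /t/: immediately after a vowel) → [ð].
/t/ (between /d/ and /e/) is in the target of rule 1 but the environment (word-finally) is not met → [t].
/e/ — not in any rule's target class → [e].
/t/ — word-final, word-finally — surfaces as [ʔ] (rule 1).

[uɣiðteʔ]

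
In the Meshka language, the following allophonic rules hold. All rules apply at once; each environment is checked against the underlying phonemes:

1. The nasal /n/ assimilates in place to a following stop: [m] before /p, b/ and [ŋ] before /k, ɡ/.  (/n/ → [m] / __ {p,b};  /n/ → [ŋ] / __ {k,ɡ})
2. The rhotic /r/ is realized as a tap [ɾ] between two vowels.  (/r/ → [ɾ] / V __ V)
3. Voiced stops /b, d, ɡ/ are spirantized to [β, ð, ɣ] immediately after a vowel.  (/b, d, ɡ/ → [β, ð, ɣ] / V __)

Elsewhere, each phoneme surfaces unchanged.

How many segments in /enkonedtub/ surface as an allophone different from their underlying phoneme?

3

Segments that undergo a rule: /n/ → [ŋ] (rule 1); /d/ → [ð] (rule 3); /b/ → [β] (rule 3).
All other segments surface unchanged.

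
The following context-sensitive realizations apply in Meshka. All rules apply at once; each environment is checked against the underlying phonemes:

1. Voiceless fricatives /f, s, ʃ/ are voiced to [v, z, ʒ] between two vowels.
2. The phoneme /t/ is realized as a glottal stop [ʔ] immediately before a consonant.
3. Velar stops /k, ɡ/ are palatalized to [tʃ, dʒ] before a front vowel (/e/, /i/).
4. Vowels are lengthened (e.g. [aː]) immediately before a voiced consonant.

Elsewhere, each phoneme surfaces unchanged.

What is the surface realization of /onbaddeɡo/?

/o/ (word-initial): before a voiced consonant, so rule 4 applies → [oː].
/n/ (between /o/ and /b/): no rule targets it → [n].
/b/ (between /n/ and /a/) is unaffected → [b].
/a/ meets the environment for rule 4 (before a voiced consonant) → [aː].
/d/ — not in any rule's target class → [d].
/d/ (between /d/ and /e/) is unaffected → [d].
/e/ meets the environment for rule 4 (before a voiced consonant) → [eː].
/ɡ/ (between /e/ and /o/) is in the target of rule 3 but the environment (before a front vowel) is not met → [ɡ].
/o/ — word-final; rule 4 does not apply here → [o].

[oːnbaːddeːɡo]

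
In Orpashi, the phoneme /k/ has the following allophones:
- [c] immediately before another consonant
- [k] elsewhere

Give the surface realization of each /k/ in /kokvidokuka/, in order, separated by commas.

Occurrence 1 (position 1): no conditioning environment matches → elsewhere allophone [k].
Occurrence 2 (position 3): immediately before another consonant → [c].
Occurrence 3 (position 8): no conditioning environment matches → elsewhere allophone [k].
Occurrence 4 (position 10): no conditioning environment matches → elsewhere allophone [k].

[k], [c], [k], [k]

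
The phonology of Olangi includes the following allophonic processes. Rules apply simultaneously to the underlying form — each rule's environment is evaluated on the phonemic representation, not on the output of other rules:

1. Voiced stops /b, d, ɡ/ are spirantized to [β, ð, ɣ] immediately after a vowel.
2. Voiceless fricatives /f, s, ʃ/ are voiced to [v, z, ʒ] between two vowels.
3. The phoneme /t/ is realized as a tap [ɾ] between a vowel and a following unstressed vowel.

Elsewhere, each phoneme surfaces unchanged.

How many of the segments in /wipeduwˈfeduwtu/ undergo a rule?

Segments that undergo a rule: /d/ → [ð] (rule 1); /d/ → [ð] (rule 1).
All other segments surface unchanged.

2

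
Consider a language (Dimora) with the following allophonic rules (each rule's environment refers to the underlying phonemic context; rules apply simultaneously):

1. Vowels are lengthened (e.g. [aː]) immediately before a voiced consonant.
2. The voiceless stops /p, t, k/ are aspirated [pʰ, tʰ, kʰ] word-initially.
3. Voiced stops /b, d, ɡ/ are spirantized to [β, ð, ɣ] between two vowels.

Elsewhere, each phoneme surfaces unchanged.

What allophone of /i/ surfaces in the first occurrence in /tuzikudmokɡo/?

/i/ — between /z/ and /k/; rule 1 does not apply here → [i].

[i]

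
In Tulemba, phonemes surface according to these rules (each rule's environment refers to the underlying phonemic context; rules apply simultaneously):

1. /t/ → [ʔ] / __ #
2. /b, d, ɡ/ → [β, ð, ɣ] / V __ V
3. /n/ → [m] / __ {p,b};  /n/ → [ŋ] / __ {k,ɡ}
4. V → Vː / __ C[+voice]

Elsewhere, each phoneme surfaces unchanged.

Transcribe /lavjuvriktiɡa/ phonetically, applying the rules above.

/l/ (word-initial): no rule targets it → [l].
Rule 4 applies to /a/ (between /l/ and /v/: before a voiced consonant) → [aː].
/v/ — not in any rule's target class → [v].
/j/ (between /v/ and /u/): no rule targets it → [j].
/u/ — between /j/ and /v/, before a voiced consonant — surfaces as [uː] (rule 4).
/v/ (between /u/ and /r/) is unaffected → [v].
/r/ — not in any rule's target class → [r].
/i/ (between /r/ and /k/) is in the target of rule 4 but the environment (before a voiced consonant) is not met → [i].
/k/ stays [k].
/t/ (between /k/ and /i/): rule 1 targets it, but not word-finally → unchanged [t].
/i/ (between /t/ and /ɡ/): before a voiced consonant, so rule 4 applies → [iː].
/ɡ/ (between /i/ and /a/): between two vowels, so rule 2 applies → [ɣ].
/a/ — word-final; rule 4 does not apply here → [a].

[laːvjuːvriktiːɣa]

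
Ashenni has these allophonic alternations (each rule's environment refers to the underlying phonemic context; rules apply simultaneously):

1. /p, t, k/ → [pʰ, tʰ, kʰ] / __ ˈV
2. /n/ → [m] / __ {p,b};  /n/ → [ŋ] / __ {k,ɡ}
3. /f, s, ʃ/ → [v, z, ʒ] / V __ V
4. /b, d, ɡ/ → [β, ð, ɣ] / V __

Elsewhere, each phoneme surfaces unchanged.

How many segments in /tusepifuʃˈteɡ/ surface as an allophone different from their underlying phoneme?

4

Segments that undergo a rule: /s/ → [z] (rule 3); /f/ → [v] (rule 3); /t/ → [tʰ] (rule 1); /ɡ/ → [ɣ] (rule 4).
All other segments surface unchanged.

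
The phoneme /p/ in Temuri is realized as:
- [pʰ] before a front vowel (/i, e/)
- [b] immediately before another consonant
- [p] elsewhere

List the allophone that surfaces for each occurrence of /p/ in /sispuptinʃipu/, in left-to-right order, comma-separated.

[p], [b], [p]

Occurrence 1 (position 4): no conditioning environment matches → elsewhere allophone [p].
Occurrence 2 (position 6): immediately before another consonant → [b].
Occurrence 3 (position 12): no conditioning environment matches → elsewhere allophone [p].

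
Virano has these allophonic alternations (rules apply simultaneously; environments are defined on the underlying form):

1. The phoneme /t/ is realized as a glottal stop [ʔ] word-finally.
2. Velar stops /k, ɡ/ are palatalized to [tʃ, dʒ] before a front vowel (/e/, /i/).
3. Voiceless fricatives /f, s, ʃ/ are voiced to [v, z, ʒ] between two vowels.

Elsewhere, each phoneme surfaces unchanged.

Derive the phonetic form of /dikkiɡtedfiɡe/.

[diktʃiɡtedfidʒe]

/d/ stays [d].
/i/ stays [i].
/k/ — between /i/ and /k/; rule 2 does not apply here → [k].
/k/ meets the environment for rule 2 (before a front vowel) → [tʃ].
/i/ (between /k/ and /ɡ/) is unaffected → [i].
/ɡ/ (between /i/ and /t/) is in the target of rule 2 but the environment (before a front vowel) is not met → [ɡ].
/t/ (between /ɡ/ and /e/) fails the environment for rule 1, so it stays [t].
/e/ — not in any rule's target class → [e].
/d/ stays [d].
/f/ (between /d/ and /i/) is in the target of rule 3 but the environment (between two vowels) is not met → [f].
/i/ (between /f/ and /ɡ/) is unaffected → [i].
Rule 2 applies to /ɡ/ (between /i/ and /e/: before a front vowel) → [dʒ].
/e/ stays [e].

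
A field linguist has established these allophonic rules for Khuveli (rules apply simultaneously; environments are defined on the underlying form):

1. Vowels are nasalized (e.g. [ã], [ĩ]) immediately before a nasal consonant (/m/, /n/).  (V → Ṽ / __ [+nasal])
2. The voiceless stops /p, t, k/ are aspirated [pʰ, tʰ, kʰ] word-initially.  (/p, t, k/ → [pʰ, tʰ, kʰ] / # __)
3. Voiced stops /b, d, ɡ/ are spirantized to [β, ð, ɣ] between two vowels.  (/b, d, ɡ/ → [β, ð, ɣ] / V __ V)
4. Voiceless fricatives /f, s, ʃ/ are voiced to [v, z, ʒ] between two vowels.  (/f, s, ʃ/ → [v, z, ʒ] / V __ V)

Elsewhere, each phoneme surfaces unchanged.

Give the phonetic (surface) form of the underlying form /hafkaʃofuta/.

[hafkaʒovuta]

/h/ (word-initial): no rule targets it → [h].
/a/ — between /h/ and /f/; rule 1 does not apply here → [a].
/f/ — between /a/ and /k/; rule 4 does not apply here → [f].
/k/ (between /f/ and /a/) fails the environment for rule 2, so it stays [k].
/a/ (between /k/ and /ʃ/): rule 1 targets it, but not before a nasal consonant → unchanged [a].
/ʃ/ (between /a/ and /o/): between two vowels, so rule 4 applies → [ʒ].
/o/ (between /ʃ/ and /f/): rule 1 targets it, but not before a nasal consonant → unchanged [o].
/f/ meets the environment for rule 4 (between two vowels) → [v].
/u/ — between /f/ and /t/; rule 1 does not apply here → [u].
/t/ (between /u/ and /a/) fails the environment for rule 2, so it stays [t].
/a/ (word-final) is in the target of rule 1 but the environment (before a nasal consonant) is not met → [a].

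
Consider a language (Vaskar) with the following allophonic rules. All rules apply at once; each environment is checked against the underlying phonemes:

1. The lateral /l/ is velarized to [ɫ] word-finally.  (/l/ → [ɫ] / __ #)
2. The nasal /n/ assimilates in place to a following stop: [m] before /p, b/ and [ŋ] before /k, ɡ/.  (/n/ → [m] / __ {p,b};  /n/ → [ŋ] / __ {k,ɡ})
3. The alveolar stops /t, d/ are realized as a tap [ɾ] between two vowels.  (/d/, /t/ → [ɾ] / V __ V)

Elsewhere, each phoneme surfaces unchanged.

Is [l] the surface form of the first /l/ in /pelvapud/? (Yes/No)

/l/ (between /e/ and /v/): rule 1 targets it, but not word-finally → unchanged [l].
The actual realization is [l], which matches [l].

Yes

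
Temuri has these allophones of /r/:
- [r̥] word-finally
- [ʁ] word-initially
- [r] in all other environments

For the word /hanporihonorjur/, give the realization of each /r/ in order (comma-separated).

[r], [r], [r̥]

Occurrence 1 (position 6): no conditioning environment matches → elsewhere allophone [r].
Occurrence 2 (position 12): no conditioning environment matches → elsewhere allophone [r].
Occurrence 3 (position 15): word-finally → [r̥].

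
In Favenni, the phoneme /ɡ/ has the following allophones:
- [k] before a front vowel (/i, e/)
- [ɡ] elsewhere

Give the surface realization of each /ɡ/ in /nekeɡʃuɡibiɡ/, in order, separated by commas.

[ɡ], [k], [ɡ]

Occurrence 1 (position 5): no conditioning environment matches → elsewhere allophone [ɡ].
Occurrence 2 (position 8): before a front vowel (/i, e/) → [k].
Occurrence 3 (position 12): no conditioning environment matches → elsewhere allophone [ɡ].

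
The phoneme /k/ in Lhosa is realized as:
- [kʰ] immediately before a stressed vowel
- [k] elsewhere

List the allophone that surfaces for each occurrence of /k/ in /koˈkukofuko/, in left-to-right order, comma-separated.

Occurrence 1 (position 1): no conditioning environment matches → elsewhere allophone [k].
Occurrence 2 (position 3): immediately before a stressed vowel → [kʰ].
Occurrence 3 (position 5): no conditioning environment matches → elsewhere allophone [k].
Occurrence 4 (position 9): no conditioning environment matches → elsewhere allophone [k].

[k], [kʰ], [k], [k]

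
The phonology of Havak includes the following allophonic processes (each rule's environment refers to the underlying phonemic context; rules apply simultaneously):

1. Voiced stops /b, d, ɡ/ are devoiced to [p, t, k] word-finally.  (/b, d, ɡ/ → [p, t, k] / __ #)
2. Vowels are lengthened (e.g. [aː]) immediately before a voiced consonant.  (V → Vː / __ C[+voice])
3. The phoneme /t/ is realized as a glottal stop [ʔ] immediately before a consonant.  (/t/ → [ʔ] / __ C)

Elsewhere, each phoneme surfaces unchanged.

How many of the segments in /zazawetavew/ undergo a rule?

Segments that undergo a rule: /a/ → [aː] (rule 2); /a/ → [aː] (rule 2); /a/ → [aː] (rule 2); /e/ → [eː] (rule 2).
All other segments surface unchanged.

4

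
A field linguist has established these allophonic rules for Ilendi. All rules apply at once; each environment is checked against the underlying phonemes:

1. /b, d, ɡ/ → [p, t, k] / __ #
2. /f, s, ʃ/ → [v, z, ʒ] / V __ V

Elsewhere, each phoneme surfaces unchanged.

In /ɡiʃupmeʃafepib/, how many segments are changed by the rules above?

4

Segments that undergo a rule: /ʃ/ → [ʒ] (rule 2); /ʃ/ → [ʒ] (rule 2); /f/ → [v] (rule 2); /b/ → [p] (rule 1).
All other segments surface unchanged.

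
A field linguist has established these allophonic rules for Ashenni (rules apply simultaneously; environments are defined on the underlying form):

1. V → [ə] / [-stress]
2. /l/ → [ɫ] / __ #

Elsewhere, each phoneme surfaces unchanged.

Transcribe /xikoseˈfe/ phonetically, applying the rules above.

/x/ stays [x].
/i/ (between /x/ and /k/): in an unstressed syllable, so rule 1 applies → [ə].
/k/ (between /i/ and /o/): no rule targets it → [k].
/o/ meets the environment for rule 1 (in an unstressed syllable) → [ə].
/s/ (between /o/ and /e/) is unaffected → [s].
/e/ — between /s/ and /f/, in an unstressed syllable — surfaces as [ə] (rule 1).
/f/ stays [f].
/e/ (word-final) fails the environment for rule 1, so it stays [e].

[xəkəsəˈfe]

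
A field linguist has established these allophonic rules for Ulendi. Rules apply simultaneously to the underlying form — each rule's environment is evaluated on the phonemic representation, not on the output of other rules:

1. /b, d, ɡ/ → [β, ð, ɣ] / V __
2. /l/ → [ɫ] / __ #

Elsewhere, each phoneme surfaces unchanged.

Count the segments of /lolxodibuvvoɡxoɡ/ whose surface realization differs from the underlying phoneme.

Segments that undergo a rule: /d/ → [ð] (rule 1); /b/ → [β] (rule 1); /ɡ/ → [ɣ] (rule 1); /ɡ/ → [ɣ] (rule 1).
All other segments surface unchanged.

4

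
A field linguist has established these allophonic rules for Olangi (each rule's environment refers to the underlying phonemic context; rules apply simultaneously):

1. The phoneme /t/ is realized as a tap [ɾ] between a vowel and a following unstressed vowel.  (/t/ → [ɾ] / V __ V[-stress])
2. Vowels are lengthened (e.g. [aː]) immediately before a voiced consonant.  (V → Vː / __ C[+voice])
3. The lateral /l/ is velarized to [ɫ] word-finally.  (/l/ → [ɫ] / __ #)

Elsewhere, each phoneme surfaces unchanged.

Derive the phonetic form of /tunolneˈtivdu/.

/t/ — word-initial; rule 1 does not apply here → [t].
/u/ — between /t/ and /n/, before a voiced consonant — surfaces as [uː] (rule 2).
/n/ (between /u/ and /o/): no rule targets it → [n].
/o/ — between /n/ and /l/, before a voiced consonant — surfaces as [oː] (rule 2).
/l/ — between /o/ and /n/; rule 3 does not apply here → [l].
/n/ stays [n].
/e/ (between /n/ and /t/) fails the environment for rule 2, so it stays [e].
/t/ (between /e/ and /i/): rule 1 targets it, but not between a vowel and a following unstressed vowel → unchanged [t].
/i/ (between /t/ and /v/) occurs before a voiced consonant → [iː] by rule 2.
/v/ stays [v].
/d/ (between /v/ and /u/) is unaffected → [d].
/u/ (word-final): rule 2 targets it, but not before a voiced consonant → unchanged [u].

[tuːnoːlneˈtiːvdu]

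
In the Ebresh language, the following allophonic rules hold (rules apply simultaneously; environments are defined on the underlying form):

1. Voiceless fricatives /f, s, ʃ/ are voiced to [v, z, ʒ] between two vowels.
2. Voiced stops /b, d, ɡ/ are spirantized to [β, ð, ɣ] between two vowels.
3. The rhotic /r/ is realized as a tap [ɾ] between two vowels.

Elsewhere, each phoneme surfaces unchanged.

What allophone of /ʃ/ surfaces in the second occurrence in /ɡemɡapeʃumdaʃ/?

[ʃ]

/ʃ/ (word-final): rule 1 targets it, but not between two vowels → unchanged [ʃ].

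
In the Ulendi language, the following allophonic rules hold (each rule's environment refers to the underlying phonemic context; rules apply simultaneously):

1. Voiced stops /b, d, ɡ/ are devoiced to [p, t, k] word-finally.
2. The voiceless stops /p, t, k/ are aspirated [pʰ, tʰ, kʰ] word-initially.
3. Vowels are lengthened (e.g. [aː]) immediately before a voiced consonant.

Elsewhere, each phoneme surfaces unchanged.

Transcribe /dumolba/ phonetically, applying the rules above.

[duːmoːlba]

/d/ (word-initial) is in the target of rule 1 but the environment (word-finally) is not met → [d].
/u/ meets the environment for rule 3 (before a voiced consonant) → [uː].
/m/ (between /u/ and /o/) is unaffected → [m].
/o/ — between /m/ and /l/, before a voiced consonant — surfaces as [oː] (rule 3).
/l/ (between /o/ and /b/): no rule targets it → [l].
/b/ — between /l/ and /a/; rule 1 does not apply here → [b].
/a/ (word-final) is in the target of rule 3 but the environment (before a voiced consonant) is not met → [a].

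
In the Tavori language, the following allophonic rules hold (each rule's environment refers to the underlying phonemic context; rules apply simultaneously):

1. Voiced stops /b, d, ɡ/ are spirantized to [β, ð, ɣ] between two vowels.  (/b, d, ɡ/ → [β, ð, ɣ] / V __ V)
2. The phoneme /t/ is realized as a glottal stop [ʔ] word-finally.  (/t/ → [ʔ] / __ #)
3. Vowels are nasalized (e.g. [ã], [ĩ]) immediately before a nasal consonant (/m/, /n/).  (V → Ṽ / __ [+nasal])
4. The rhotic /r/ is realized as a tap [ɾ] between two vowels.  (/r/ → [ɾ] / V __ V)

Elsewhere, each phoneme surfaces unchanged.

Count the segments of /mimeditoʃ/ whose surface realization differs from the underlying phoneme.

Segments that undergo a rule: /i/ → [ĩ] (rule 3); /d/ → [ð] (rule 1).
All other segments surface unchanged.

2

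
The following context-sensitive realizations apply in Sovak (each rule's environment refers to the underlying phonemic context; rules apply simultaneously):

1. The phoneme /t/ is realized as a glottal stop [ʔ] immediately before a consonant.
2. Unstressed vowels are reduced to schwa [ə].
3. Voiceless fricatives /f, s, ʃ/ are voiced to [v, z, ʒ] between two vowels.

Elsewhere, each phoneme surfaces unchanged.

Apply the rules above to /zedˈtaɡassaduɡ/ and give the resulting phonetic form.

/e/ meets the environment for rule 2 (in an unstressed syllable) → [ə].
/t/ (between /d/ and /a/) fails the environment for rule 1, so it stays [t].
/a/ (between /t/ and /ɡ/): rule 2 targets it, but not in an unstressed syllable → unchanged [a].
/a/ — between /ɡ/ and /s/, in an unstressed syllable — surfaces as [ə] (rule 2).
/s/ (between /a/ and /s/) fails the environment for rule 3, so it stays [s].
/s/ (between /s/ and /a/): rule 3 targets it, but not between two vowels → unchanged [s].
/a/ (between /s/ and /d/): in an unstressed syllable, so rule 2 applies → [ə].
Rule 2 applies to /u/ (between /d/ and /ɡ/: in an unstressed syllable) → [ə].

[zədˈtaɡəssədəɡ]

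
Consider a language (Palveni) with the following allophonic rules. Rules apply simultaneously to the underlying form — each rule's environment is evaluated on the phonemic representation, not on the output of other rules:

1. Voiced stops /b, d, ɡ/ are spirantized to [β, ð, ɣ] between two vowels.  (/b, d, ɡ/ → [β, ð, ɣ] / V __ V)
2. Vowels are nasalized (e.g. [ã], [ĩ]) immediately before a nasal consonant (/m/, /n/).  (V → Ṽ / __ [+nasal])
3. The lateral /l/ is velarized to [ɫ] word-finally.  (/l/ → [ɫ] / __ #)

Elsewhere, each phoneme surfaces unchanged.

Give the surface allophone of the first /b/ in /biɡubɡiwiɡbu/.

[b]

/b/ (word-initial): rule 1 targets it, but not between two vowels → unchanged [b].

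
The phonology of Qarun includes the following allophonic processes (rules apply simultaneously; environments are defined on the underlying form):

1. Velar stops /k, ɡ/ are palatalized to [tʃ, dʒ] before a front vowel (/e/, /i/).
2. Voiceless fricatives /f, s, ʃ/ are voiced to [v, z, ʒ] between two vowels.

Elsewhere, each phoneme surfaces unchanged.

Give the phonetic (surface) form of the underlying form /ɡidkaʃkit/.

/ɡ/ meets the environment for rule 1 (before a front vowel) → [dʒ].
/i/ stays [i].
/d/ (between /i/ and /k/) is unaffected → [d].
/k/ — between /d/ and /a/; rule 1 does not apply here → [k].
/a/ — not in any rule's target class → [a].
/ʃ/ — between /a/ and /k/; rule 2 does not apply here → [ʃ].
/k/ (between /ʃ/ and /i/): before a front vowel, so rule 1 applies → [tʃ].
/i/ stays [i].
/t/ stays [t].

[dʒidkaʃtʃit]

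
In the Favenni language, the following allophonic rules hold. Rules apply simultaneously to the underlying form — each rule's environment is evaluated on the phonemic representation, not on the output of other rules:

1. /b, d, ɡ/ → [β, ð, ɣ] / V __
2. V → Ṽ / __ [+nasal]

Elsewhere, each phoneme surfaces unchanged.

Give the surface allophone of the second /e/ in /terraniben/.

[ẽ]

/e/ (between /b/ and /n/) occurs before a nasal consonant → [ẽ] by rule 2.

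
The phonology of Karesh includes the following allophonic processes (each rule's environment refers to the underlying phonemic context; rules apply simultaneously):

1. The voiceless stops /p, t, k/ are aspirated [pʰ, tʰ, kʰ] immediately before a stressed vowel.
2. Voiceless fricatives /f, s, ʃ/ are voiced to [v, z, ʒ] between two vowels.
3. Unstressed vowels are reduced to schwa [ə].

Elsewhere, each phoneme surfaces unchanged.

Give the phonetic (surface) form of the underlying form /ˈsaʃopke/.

/s/ — word-initial; rule 2 does not apply here → [s].
/a/ (between /s/ and /ʃ/) fails the environment for rule 3, so it stays [a].
/ʃ/ (between /a/ and /o/): between two vowels, so rule 2 applies → [ʒ].
/o/ — between /ʃ/ and /p/, in an unstressed syllable — surfaces as [ə] (rule 3).
/p/ — between /o/ and /k/; rule 1 does not apply here → [p].
/k/ — between /p/ and /e/; rule 1 does not apply here → [k].
/e/ (word-final) occurs in an unstressed syllable → [ə] by rule 3.

[ˈsaʒəpkə]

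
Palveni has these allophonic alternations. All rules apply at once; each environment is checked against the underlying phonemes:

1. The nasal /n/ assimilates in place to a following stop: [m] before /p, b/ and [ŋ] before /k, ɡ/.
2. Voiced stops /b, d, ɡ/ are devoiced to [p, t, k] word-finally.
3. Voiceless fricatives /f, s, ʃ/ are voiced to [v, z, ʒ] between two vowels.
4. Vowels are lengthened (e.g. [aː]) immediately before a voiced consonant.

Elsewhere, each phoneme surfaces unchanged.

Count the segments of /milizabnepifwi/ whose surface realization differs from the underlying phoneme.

Segments that undergo a rule: /i/ → [iː] (rule 4); /i/ → [iː] (rule 4); /a/ → [aː] (rule 4).
All other segments surface unchanged.

3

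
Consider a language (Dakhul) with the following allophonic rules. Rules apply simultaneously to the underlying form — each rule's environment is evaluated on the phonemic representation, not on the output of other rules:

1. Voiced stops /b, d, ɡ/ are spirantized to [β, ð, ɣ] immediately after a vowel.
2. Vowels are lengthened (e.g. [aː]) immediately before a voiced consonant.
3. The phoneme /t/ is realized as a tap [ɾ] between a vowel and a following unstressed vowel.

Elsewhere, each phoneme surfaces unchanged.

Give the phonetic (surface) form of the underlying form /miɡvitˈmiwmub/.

/m/ (word-initial) is unaffected → [m].
/i/ meets the environment for rule 2 (before a voiced consonant) → [iː].
/ɡ/ (between /i/ and /v/): immediately after a vowel, so rule 1 applies → [ɣ].
/v/ stays [v].
/i/ (between /v/ and /t/) is in the target of rule 2 but the environment (before a voiced consonant) is not met → [i].
/t/ — between /i/ and /m/; rule 3 does not apply here → [t].
/m/ (between /t/ and /i/): no rule targets it → [m].
/i/ meets the environment for rule 2 (before a voiced consonant) → [iː].
/w/ (between /i/ and /m/): no rule targets it → [w].
/m/ (between /w/ and /u/) is unaffected → [m].
/u/ (between /m/ and /b/): before a voiced consonant, so rule 2 applies → [uː].
/b/ (word-final) occurs immediately after a vowel → [β] by rule 1.

[miːɣvitˈmiːwmuːβ]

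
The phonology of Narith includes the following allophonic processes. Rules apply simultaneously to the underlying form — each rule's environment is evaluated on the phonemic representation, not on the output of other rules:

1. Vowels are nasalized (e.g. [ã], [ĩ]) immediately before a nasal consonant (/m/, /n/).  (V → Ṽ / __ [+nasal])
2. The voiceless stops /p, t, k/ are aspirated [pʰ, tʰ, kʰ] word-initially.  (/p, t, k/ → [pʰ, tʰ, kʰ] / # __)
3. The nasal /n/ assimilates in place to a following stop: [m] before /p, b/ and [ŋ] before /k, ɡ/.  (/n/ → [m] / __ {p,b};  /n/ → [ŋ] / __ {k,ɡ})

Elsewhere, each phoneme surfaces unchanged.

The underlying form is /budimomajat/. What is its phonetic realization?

/b/ (word-initial) is unaffected → [b].
/u/ — between /b/ and /d/; rule 1 does not apply here → [u].
/d/ — not in any rule's target class → [d].
/i/ meets the environment for rule 1 (before a nasal consonant) → [ĩ].
/m/ (between /i/ and /o/): no rule targets it → [m].
/o/ (between /m/ and /m/): before a nasal consonant, so rule 1 applies → [õ].
/m/ stays [m].
/a/ (between /m/ and /j/) is in the target of rule 1 but the environment (before a nasal consonant) is not met → [a].
/j/ stays [j].
/a/ — between /j/ and /t/; rule 1 does not apply here → [a].
/t/ (word-final) is in the target of rule 2 but the environment (word-initially) is not met → [t].

[budĩmõmajat]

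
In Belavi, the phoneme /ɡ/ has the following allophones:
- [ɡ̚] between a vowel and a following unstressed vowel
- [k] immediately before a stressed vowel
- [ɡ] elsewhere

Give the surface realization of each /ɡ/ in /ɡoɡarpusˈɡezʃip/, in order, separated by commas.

[ɡ], [ɡ̚], [k]

Occurrence 1 (position 1): no conditioning environment matches → elsewhere allophone [ɡ].
Occurrence 2 (position 3): between a vowel and a following unstressed vowel → [ɡ̚].
Occurrence 3 (position 9): immediately before a stressed vowel → [k].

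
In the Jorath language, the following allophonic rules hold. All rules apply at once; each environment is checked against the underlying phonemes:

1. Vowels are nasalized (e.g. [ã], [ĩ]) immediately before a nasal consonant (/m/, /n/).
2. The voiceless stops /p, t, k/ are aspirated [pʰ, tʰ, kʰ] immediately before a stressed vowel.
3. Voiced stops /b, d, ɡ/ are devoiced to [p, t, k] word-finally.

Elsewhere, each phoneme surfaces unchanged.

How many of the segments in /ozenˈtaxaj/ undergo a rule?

2

Segments that undergo a rule: /e/ → [ẽ] (rule 1); /t/ → [tʰ] (rule 2).
All other segments surface unchanged.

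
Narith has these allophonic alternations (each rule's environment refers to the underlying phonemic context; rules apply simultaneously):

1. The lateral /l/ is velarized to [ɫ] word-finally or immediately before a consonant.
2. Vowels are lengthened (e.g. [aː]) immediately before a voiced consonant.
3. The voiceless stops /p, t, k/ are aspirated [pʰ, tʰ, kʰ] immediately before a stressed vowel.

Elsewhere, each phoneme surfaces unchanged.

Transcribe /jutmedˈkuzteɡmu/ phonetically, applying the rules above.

[jutmeːdˈkʰuːzteːɡmu]

/j/ (word-initial) is unaffected → [j].
/u/ (between /j/ and /t/): rule 2 targets it, but not before a voiced consonant → unchanged [u].
/t/ (between /u/ and /m/): rule 3 targets it, but not immediately before a stressed vowel → unchanged [t].
/m/ stays [m].
/e/ (between /m/ and /d/) occurs before a voiced consonant → [eː] by rule 2.
/d/ — not in any rule's target class → [d].
/k/ (between /d/ and /u/) occurs immediately before a stressed vowel → [kʰ] by rule 3.
/u/ (between /k/ and /z/): before a voiced consonant, so rule 2 applies → [uː].
/z/ (between /u/ and /t/) is unaffected → [z].
/t/ — between /z/ and /e/; rule 3 does not apply here → [t].
/e/ meets the environment for rule 2 (before a voiced consonant) → [eː].
/ɡ/ stays [ɡ].
/m/ stays [m].
/u/ (word-final) fails the environment for rule 2, so it stays [u].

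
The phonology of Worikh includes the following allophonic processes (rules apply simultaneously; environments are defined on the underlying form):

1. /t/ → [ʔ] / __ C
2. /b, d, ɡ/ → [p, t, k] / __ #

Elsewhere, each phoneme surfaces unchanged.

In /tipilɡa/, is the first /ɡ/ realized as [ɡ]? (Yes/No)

Yes

/ɡ/ (between /l/ and /a/): rule 2 targets it, but not word-finally → unchanged [ɡ].
The actual realization is [ɡ], which matches [ɡ].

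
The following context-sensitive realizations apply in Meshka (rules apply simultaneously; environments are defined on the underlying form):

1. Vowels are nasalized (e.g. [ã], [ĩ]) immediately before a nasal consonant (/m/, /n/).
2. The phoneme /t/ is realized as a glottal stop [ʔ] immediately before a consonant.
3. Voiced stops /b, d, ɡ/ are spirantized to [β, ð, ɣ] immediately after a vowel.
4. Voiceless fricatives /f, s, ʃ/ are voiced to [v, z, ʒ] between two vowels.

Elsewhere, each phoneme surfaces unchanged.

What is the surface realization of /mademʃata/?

[maðẽmʃata]

/m/ (word-initial) is unaffected → [m].
/a/ (between /m/ and /d/): rule 1 targets it, but not before a nasal consonant → unchanged [a].
/d/ meets the environment for rule 3 (immediately after a vowel) → [ð].
Rule 1 applies to /e/ (between /d/ and /m/: before a nasal consonant) → [ẽ].
/m/ — not in any rule's target class → [m].
/ʃ/ — between /m/ and /a/; rule 4 does not apply here → [ʃ].
/a/ (between /ʃ/ and /t/) fails the environment for rule 1, so it stays [a].
/t/ (between /a/ and /a/): rule 2 targets it, but not immediately before a consonant → unchanged [t].
/a/ (word-final) is in the target of rule 1 but the environment (before a nasal consonant) is not met → [a].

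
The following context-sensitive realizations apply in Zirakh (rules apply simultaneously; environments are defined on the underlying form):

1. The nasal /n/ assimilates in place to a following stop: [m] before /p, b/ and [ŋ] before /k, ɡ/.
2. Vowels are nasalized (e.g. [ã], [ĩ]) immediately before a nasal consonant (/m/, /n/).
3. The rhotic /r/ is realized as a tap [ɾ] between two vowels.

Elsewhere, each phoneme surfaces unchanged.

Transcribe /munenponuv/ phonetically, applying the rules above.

[mũnẽmpõnuv]

/m/ (word-initial) is unaffected → [m].
/u/ meets the environment for rule 2 (before a nasal consonant) → [ũ].
/n/ (between /u/ and /e/): rule 1 targets it, but not before a labial or velar stop → unchanged [n].
/e/ (between /n/ and /n/) occurs before a nasal consonant → [ẽ] by rule 2.
/n/ (between /e/ and /p/): before a labial or velar stop, so rule 1 applies → [m].
/p/ — not in any rule's target class → [p].
Rule 2 applies to /o/ (between /p/ and /n/: before a nasal consonant) → [õ].
/n/ — between /o/ and /u/; rule 1 does not apply here → [n].
/u/ — between /n/ and /v/; rule 2 does not apply here → [u].
/v/ — not in any rule's target class → [v].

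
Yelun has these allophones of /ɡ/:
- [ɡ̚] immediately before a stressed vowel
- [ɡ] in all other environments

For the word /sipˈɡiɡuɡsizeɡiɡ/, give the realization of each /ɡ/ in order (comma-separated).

Occurrence 1 (position 4): immediately before a stressed vowel → [ɡ̚].
Occurrence 2 (position 6): no conditioning environment matches → elsewhere allophone [ɡ].
Occurrence 3 (position 8): no conditioning environment matches → elsewhere allophone [ɡ].
Occurrence 4 (position 13): no conditioning environment matches → elsewhere allophone [ɡ].
Occurrence 5 (position 15): no conditioning environment matches → elsewhere allophone [ɡ].

[ɡ̚], [ɡ], [ɡ], [ɡ], [ɡ]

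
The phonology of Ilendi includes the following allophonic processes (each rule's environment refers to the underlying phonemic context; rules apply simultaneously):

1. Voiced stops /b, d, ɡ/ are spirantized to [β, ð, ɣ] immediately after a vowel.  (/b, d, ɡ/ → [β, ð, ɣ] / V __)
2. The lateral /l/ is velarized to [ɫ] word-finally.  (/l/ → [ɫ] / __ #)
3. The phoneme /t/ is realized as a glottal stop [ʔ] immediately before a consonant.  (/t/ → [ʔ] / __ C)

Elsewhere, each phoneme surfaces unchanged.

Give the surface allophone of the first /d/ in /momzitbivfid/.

[ð]

/d/ (word-final) occurs immediately after a vowel → [ð] by rule 1.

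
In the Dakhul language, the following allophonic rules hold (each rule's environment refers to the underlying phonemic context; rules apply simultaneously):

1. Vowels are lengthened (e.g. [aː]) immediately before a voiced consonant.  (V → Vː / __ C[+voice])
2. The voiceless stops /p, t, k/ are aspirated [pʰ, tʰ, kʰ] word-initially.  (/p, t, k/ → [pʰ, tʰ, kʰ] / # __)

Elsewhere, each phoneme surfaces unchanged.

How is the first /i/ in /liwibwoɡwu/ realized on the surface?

[iː]

/i/ (between /l/ and /w/) occurs before a voiced consonant → [iː] by rule 1.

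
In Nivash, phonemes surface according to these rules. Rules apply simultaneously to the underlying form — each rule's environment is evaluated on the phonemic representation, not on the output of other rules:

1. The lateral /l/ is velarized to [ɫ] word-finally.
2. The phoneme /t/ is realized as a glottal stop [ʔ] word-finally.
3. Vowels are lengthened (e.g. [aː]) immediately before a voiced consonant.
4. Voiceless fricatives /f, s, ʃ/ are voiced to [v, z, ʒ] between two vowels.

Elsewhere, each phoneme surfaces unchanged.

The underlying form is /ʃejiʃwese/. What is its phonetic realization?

/ʃ/ (word-initial): rule 4 targets it, but not between two vowels → unchanged [ʃ].
/e/ (between /ʃ/ and /j/) occurs before a voiced consonant → [eː] by rule 3.
/j/ — not in any rule's target class → [j].
/i/ (between /j/ and /ʃ/): rule 3 targets it, but not before a voiced consonant → unchanged [i].
/ʃ/ (between /i/ and /w/): rule 4 targets it, but not between two vowels → unchanged [ʃ].
/w/ stays [w].
/e/ (between /w/ and /s/) fails the environment for rule 3, so it stays [e].
/s/ (between /e/ and /e/) occurs between two vowels → [z] by rule 4.
/e/ (word-final) is in the target of rule 3 but the environment (before a voiced consonant) is not met → [e].

[ʃeːjiʃweze]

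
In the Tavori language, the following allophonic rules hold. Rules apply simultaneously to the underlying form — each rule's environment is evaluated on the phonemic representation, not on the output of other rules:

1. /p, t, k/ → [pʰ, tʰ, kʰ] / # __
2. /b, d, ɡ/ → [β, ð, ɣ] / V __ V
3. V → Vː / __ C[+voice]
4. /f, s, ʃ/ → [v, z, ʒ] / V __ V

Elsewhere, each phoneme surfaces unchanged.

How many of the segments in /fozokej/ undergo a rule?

2

Segments that undergo a rule: /o/ → [oː] (rule 3); /e/ → [eː] (rule 3).
All other segments surface unchanged.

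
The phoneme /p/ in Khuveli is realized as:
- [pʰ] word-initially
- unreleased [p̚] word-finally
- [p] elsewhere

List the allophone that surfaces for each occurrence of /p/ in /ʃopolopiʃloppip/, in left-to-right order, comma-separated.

[p], [p], [p], [p], [p̚]

Occurrence 1 (position 3): no conditioning environment matches → elsewhere allophone [p].
Occurrence 2 (position 7): no conditioning environment matches → elsewhere allophone [p].
Occurrence 3 (position 12): no conditioning environment matches → elsewhere allophone [p].
Occurrence 4 (position 13): no conditioning environment matches → elsewhere allophone [p].
Occurrence 5 (position 15): word-finally → [p̚].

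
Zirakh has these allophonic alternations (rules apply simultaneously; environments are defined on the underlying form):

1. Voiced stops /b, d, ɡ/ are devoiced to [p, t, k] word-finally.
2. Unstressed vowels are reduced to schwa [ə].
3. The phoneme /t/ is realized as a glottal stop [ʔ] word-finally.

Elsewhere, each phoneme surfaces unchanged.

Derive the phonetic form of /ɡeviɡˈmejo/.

[ɡəvəɡˈmejə]

/ɡ/ (word-initial) fails the environment for rule 1, so it stays [ɡ].
/e/ (between /ɡ/ and /v/): in an unstressed syllable, so rule 2 applies → [ə].
/v/ (between /e/ and /i/) is unaffected → [v].
Rule 2 applies to /i/ (between /v/ and /ɡ/: in an unstressed syllable) → [ə].
/ɡ/ (between /i/ and /m/) is in the target of rule 1 but the environment (word-finally) is not met → [ɡ].
/m/ (between /ɡ/ and /e/) is unaffected → [m].
/e/ (between /m/ and /j/) fails the environment for rule 2, so it stays [e].
/j/ stays [j].
/o/ (word-final) occurs in an unstressed syllable → [ə] by rule 2.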